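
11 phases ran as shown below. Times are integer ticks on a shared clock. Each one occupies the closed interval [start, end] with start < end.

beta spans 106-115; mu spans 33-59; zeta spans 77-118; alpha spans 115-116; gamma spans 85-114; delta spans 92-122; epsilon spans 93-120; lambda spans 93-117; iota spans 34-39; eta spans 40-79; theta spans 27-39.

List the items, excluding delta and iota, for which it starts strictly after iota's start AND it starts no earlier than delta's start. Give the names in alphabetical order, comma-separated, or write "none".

Conditions: its start is strictly after iota's start (X.start > 34) AND its start is no earlier than delta's start (X.start >= 92).
alpha: start 115 > 34? ✓; start 115 >= 92? ✓ → yes.
beta: start 106 > 34? ✓; start 106 >= 92? ✓ → yes.
epsilon: start 93 > 34? ✓; start 93 >= 92? ✓ → yes.
eta: start 40 > 34? ✓; start 40 >= 92? ✗ → no.
gamma: start 85 > 34? ✓; start 85 >= 92? ✗ → no.
lambda: start 93 > 34? ✓; start 93 >= 92? ✓ → yes.
mu: start 33 > 34? ✗; start 33 >= 92? ✗ → no.
theta: start 27 > 34? ✗; start 27 >= 92? ✗ → no.
zeta: start 77 > 34? ✓; start 77 >= 92? ✗ → no.
Result: alpha, beta, epsilon, lambda.

alpha, beta, epsilon, lambda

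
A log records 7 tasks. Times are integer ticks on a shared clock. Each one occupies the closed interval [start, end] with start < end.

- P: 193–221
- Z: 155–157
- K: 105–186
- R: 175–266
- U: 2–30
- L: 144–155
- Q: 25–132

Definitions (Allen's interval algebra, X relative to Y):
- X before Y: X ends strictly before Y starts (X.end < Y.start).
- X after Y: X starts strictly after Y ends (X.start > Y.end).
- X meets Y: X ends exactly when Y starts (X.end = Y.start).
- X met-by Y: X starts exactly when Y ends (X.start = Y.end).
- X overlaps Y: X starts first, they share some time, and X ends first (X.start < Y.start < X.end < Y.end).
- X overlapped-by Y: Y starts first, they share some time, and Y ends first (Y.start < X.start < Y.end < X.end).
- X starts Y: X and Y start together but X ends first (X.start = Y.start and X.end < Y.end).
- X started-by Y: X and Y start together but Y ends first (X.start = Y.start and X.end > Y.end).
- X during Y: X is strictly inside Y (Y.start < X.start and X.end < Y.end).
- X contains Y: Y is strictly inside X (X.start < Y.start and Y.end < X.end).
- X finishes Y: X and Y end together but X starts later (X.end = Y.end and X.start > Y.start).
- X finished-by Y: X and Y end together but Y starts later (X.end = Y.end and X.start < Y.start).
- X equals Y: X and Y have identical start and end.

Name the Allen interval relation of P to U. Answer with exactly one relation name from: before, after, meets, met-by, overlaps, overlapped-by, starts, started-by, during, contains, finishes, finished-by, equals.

after

P = [193, 221]; U = [2, 30].
Compare endpoints: P.start > U.start, P.start > U.end, P.end > U.start, P.end > U.end.
That pattern is 'after'.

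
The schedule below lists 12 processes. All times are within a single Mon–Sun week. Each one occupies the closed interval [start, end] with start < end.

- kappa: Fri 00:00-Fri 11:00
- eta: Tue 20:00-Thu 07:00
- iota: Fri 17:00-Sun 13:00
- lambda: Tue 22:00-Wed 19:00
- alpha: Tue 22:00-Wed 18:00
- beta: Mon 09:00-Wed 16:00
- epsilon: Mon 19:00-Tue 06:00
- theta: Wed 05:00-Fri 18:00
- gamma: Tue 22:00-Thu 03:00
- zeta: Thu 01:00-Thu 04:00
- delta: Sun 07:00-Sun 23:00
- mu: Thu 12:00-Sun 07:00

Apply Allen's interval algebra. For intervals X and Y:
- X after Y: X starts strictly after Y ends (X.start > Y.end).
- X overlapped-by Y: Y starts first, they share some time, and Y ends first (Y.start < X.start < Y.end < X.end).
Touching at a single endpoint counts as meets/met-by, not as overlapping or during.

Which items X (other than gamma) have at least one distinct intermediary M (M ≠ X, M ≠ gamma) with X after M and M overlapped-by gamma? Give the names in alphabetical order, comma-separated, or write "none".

Target gamma = [Tue 22:00, Thu 03:00].
Intermediaries M with M overlapped-by gamma: theta, zeta.
Via theta — items with X after theta: delta.
Via zeta — items with X after zeta: delta, iota, kappa, mu.
Union: delta, iota, kappa, mu.

delta, iota, kappa, mu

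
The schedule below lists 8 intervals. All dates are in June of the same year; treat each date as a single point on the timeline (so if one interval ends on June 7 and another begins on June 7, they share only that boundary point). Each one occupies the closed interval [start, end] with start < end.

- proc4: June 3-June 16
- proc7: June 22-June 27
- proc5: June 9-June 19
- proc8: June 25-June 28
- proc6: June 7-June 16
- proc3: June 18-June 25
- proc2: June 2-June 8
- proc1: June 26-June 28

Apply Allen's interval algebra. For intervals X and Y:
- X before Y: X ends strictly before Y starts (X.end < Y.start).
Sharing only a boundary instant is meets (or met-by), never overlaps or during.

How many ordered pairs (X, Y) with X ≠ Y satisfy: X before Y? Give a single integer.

Checking all 56 ordered pairs for relation 'before'; matching pairs in alphabetical order:
(proc2, proc1): proc2 before proc1 ✓
(proc2, proc3): proc2 before proc3 ✓
(proc2, proc5): proc2 before proc5 ✓
(proc2, proc7): proc2 before proc7 ✓
(proc2, proc8): proc2 before proc8 ✓
(proc3, proc1): proc3 before proc1 ✓
(proc4, proc1): proc4 before proc1 ✓
(proc4, proc3): proc4 before proc3 ✓
(proc4, proc7): proc4 before proc7 ✓
(proc4, proc8): proc4 before proc8 ✓
(proc5, proc1): proc5 before proc1 ✓
(proc5, proc7): proc5 before proc7 ✓
(proc5, proc8): proc5 before proc8 ✓
(proc6, proc1): proc6 before proc1 ✓
(proc6, proc3): proc6 before proc3 ✓
(proc6, proc7): proc6 before proc7 ✓
(proc6, proc8): proc6 before proc8 ✓
Count: 17.

17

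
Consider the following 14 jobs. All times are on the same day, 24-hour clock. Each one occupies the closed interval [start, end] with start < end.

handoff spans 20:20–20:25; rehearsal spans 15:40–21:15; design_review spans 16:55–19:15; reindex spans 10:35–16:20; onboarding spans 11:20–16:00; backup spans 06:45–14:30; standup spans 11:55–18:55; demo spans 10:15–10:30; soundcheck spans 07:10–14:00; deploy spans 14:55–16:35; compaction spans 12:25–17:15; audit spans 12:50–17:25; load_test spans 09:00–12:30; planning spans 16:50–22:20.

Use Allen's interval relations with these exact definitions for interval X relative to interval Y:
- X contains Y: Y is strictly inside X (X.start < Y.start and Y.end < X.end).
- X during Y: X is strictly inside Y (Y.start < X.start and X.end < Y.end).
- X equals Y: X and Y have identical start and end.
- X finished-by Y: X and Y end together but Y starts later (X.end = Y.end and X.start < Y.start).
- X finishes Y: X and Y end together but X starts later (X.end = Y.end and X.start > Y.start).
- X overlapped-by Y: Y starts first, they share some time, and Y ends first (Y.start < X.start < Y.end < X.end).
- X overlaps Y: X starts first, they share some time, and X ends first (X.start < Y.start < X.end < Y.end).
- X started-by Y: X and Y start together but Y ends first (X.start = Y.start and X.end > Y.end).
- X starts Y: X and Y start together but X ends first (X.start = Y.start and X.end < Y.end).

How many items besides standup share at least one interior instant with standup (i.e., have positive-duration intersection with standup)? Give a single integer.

Target standup = [11:55, 18:55].
audit [12:50, 17:25] → during → counts.
backup [06:45, 14:30] → overlaps → counts.
compaction [12:25, 17:15] → during → counts.
demo [10:15, 10:30] → before → no.
deploy [14:55, 16:35] → during → counts.
design_review [16:55, 19:15] → overlapped-by → counts.
handoff [20:20, 20:25] → after → no.
load_test [09:00, 12:30] → overlaps → counts.
onboarding [11:20, 16:00] → overlaps → counts.
planning [16:50, 22:20] → overlapped-by → counts.
rehearsal [15:40, 21:15] → overlapped-by → counts.
reindex [10:35, 16:20] → overlaps → counts.
soundcheck [07:10, 14:00] → overlaps → counts.
Total: 11.

11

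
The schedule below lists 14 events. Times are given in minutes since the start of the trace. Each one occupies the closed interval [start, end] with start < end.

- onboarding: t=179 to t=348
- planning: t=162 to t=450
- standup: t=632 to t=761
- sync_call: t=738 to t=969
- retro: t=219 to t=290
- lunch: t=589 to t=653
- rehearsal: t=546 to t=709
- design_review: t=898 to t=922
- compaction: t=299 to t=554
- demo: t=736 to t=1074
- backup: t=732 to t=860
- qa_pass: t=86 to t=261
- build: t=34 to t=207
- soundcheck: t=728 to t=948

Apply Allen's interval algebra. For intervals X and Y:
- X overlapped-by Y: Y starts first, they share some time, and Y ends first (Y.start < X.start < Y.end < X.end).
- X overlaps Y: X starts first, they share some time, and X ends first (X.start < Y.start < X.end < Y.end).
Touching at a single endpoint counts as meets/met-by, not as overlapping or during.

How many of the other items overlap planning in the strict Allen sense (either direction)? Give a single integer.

Target planning = [t=162, t=450].
backup [t=732, t=860] → after → no.
build [t=34, t=207] → overlaps → counts.
compaction [t=299, t=554] → overlapped-by → counts.
demo [t=736, t=1074] → after → no.
design_review [t=898, t=922] → after → no.
lunch [t=589, t=653] → after → no.
onboarding [t=179, t=348] → during → no.
qa_pass [t=86, t=261] → overlaps → counts.
rehearsal [t=546, t=709] → after → no.
retro [t=219, t=290] → during → no.
soundcheck [t=728, t=948] → after → no.
standup [t=632, t=761] → after → no.
sync_call [t=738, t=969] → after → no.
Total: 3.

3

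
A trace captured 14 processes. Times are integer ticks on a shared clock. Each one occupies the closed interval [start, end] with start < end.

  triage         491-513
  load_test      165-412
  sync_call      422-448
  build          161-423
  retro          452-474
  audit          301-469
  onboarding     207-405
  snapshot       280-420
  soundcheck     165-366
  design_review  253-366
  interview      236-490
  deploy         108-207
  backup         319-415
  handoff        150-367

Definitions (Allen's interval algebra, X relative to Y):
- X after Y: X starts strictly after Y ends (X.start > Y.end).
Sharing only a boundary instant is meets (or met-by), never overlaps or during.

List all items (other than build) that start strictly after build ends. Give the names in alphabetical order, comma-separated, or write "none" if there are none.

retro, triage

Target build = [161, 423].
audit [301, 469] → overlapped-by → no.
backup [319, 415] → during → no.
deploy [108, 207] → overlaps → no.
design_review [253, 366] → during → no.
handoff [150, 367] → overlaps → no.
interview [236, 490] → overlapped-by → no.
load_test [165, 412] → during → no.
onboarding [207, 405] → during → no.
retro [452, 474] → after → yes.
snapshot [280, 420] → during → no.
soundcheck [165, 366] → during → no.
sync_call [422, 448] → overlapped-by → no.
triage [491, 513] → after → yes.
Result: retro, triage.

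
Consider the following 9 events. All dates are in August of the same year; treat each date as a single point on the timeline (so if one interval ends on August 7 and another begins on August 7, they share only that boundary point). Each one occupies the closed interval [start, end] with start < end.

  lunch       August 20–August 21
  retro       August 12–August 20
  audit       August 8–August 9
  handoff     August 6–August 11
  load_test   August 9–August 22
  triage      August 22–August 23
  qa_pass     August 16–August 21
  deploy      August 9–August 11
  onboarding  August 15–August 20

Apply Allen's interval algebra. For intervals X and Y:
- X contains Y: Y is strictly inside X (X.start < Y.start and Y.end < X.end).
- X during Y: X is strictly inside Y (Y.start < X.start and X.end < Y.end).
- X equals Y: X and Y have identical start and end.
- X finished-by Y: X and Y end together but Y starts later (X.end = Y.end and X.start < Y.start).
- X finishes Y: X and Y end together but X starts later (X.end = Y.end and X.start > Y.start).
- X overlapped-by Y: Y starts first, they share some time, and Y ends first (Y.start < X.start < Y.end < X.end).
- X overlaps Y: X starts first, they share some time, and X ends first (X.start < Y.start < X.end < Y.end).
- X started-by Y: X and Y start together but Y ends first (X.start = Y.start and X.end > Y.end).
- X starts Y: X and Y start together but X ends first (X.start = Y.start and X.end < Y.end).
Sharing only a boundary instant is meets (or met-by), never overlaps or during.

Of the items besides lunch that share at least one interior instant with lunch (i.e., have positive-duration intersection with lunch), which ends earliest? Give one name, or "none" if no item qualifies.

Target lunch = [August 20, August 21].
audit [August 8, August 9] → before → excluded.
deploy [August 9, August 11] → before → excluded.
handoff [August 6, August 11] → before → excluded.
load_test [August 9, August 22] → contains → candidate.
onboarding [August 15, August 20] → meets → excluded.
qa_pass [August 16, August 21] → finished-by → candidate.
retro [August 12, August 20] → meets → excluded.
triage [August 22, August 23] → after → excluded.
Among candidates, earliest end is August 21 → qa_pass.

qa_pass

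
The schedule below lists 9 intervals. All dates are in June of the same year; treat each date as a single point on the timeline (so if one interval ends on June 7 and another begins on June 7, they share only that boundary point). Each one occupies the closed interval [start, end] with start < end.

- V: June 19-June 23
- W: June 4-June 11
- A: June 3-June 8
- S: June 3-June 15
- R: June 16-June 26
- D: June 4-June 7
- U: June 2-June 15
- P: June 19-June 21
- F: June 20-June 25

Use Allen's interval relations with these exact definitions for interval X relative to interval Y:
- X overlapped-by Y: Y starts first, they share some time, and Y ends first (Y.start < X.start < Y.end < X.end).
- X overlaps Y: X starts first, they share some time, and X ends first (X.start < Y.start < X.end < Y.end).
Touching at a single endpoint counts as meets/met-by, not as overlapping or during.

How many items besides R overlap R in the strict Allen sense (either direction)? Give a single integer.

Target R = [June 16, June 26].
A [June 3, June 8] → before → no.
D [June 4, June 7] → before → no.
F [June 20, June 25] → during → no.
P [June 19, June 21] → during → no.
S [June 3, June 15] → before → no.
U [June 2, June 15] → before → no.
V [June 19, June 23] → during → no.
W [June 4, June 11] → before → no.
Total: 0.

0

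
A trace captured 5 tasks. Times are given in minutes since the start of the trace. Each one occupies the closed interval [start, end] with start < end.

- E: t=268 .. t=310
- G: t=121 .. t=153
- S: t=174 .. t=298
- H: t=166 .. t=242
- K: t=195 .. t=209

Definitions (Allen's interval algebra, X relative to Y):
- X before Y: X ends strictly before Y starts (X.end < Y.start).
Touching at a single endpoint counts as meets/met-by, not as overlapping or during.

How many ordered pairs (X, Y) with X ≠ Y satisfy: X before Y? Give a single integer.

6

Checking all 20 ordered pairs for relation 'before'; matching pairs in alphabetical order:
(G, E): G before E ✓
(G, H): G before H ✓
(G, K): G before K ✓
(G, S): G before S ✓
(H, E): H before E ✓
(K, E): K before E ✓
Count: 6.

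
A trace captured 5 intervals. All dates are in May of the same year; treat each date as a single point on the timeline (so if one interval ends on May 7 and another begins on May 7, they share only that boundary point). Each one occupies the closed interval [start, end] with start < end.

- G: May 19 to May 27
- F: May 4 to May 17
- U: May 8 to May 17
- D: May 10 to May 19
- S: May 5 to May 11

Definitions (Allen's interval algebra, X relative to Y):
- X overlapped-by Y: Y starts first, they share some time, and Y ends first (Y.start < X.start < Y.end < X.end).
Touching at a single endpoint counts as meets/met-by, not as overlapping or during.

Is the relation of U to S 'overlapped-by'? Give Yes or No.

Yes

U = [May 8, May 17], S = [May 5, May 11].
Actual relation of U to S: overlapped-by.
Asked whether 'overlapped-by' holds → Yes.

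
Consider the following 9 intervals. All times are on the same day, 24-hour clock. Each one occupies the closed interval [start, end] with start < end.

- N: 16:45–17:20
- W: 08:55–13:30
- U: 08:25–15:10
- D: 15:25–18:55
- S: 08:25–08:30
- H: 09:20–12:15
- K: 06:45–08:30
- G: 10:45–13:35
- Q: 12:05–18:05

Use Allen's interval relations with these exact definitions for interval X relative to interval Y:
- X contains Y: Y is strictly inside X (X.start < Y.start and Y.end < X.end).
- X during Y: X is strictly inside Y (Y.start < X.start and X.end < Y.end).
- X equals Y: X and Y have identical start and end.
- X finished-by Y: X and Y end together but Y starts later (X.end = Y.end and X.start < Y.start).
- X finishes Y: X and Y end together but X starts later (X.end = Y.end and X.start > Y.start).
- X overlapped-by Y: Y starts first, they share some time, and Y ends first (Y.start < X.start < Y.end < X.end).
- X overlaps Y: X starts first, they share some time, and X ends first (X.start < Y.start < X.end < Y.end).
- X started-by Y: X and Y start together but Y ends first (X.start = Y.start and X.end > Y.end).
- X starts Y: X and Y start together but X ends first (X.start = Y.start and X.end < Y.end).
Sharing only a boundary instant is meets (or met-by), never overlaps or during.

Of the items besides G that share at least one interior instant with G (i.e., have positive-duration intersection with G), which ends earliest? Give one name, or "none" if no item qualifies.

Target G = [10:45, 13:35].
D [15:25, 18:55] → after → excluded.
H [09:20, 12:15] → overlaps → candidate.
K [06:45, 08:30] → before → excluded.
N [16:45, 17:20] → after → excluded.
Q [12:05, 18:05] → overlapped-by → candidate.
S [08:25, 08:30] → before → excluded.
U [08:25, 15:10] → contains → candidate.
W [08:55, 13:30] → overlaps → candidate.
Among candidates, earliest end is 12:15 → H.

H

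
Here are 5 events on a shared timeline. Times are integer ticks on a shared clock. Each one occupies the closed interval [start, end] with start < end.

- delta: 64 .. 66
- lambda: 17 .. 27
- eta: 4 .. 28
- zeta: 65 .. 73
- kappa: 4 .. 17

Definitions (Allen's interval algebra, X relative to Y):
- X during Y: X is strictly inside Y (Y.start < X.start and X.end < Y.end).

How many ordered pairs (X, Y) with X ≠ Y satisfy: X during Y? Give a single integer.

1

Checking all 20 ordered pairs for relation 'during'; matching pairs in alphabetical order:
(lambda, eta): lambda during eta ✓
Count: 1.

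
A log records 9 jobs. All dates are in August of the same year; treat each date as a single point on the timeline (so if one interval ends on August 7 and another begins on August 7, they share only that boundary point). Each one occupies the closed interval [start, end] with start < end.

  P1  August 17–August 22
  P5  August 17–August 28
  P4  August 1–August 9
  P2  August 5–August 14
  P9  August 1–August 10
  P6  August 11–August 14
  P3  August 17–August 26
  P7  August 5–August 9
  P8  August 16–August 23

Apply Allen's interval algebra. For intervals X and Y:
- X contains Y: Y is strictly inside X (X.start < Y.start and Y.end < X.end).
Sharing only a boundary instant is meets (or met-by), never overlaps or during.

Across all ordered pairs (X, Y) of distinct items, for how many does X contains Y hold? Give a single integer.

2

Checking all 72 ordered pairs for relation 'contains'; matching pairs in alphabetical order:
(P8, P1): P8 contains P1 ✓
(P9, P7): P9 contains P7 ✓
Count: 2.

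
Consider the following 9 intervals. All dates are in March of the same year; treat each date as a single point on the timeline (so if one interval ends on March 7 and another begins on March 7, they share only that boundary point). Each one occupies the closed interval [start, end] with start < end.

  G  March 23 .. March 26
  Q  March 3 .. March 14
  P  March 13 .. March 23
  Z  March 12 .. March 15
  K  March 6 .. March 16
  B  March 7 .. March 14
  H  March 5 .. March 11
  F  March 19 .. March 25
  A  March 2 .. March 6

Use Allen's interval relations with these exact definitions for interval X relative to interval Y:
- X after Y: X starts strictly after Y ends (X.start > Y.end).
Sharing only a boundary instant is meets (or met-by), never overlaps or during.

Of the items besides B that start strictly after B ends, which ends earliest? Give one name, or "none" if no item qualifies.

F

Target B = [March 7, March 14].
A [March 2, March 6] → before → excluded.
F [March 19, March 25] → after → candidate.
G [March 23, March 26] → after → candidate.
H [March 5, March 11] → overlaps → excluded.
K [March 6, March 16] → contains → excluded.
P [March 13, March 23] → overlapped-by → excluded.
Q [March 3, March 14] → finished-by → excluded.
Z [March 12, March 15] → overlapped-by → excluded.
Among candidates, earliest end is March 25 → F.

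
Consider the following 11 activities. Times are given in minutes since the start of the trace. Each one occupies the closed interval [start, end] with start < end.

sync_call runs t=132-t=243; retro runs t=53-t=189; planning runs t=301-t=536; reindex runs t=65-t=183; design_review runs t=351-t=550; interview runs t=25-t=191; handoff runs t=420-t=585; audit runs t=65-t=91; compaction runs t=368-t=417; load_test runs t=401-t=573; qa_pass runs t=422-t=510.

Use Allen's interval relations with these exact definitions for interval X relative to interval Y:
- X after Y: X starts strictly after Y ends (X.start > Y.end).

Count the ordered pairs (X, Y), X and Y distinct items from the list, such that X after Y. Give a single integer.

Checking all 110 ordered pairs for relation 'after'; matching pairs in alphabetical order:
(compaction, audit): compaction after audit ✓
(compaction, interview): compaction after interview ✓
(compaction, reindex): compaction after reindex ✓
(compaction, retro): compaction after retro ✓
(compaction, sync_call): compaction after sync_call ✓
(design_review, audit): design_review after audit ✓
(design_review, interview): design_review after interview ✓
(design_review, reindex): design_review after reindex ✓
(design_review, retro): design_review after retro ✓
(design_review, sync_call): design_review after sync_call ✓
(handoff, audit): handoff after audit ✓
(handoff, compaction): handoff after compaction ✓
(handoff, interview): handoff after interview ✓
(handoff, reindex): handoff after reindex ✓
(handoff, retro): handoff after retro ✓
(handoff, sync_call): handoff after sync_call ✓
(load_test, audit): load_test after audit ✓
(load_test, interview): load_test after interview ✓
(load_test, reindex): load_test after reindex ✓
(load_test, retro): load_test after retro ✓
(load_test, sync_call): load_test after sync_call ✓
(planning, audit): planning after audit ✓
(planning, interview): planning after interview ✓
(planning, reindex): planning after reindex ✓
... plus 9 further pairs not listed.
Count: 33.

33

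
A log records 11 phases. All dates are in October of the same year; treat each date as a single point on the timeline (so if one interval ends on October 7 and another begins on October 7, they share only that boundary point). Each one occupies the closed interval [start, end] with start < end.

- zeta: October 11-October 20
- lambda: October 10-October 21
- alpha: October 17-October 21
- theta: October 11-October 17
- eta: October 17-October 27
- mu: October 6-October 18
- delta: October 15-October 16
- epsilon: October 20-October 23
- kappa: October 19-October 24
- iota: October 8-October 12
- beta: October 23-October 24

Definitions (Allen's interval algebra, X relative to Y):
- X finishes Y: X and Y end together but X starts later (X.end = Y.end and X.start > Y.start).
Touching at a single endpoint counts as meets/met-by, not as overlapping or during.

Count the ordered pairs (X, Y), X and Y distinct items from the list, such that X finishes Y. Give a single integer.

2

Checking all 110 ordered pairs for relation 'finishes'; matching pairs in alphabetical order:
(alpha, lambda): alpha finishes lambda ✓
(beta, kappa): beta finishes kappa ✓
Count: 2.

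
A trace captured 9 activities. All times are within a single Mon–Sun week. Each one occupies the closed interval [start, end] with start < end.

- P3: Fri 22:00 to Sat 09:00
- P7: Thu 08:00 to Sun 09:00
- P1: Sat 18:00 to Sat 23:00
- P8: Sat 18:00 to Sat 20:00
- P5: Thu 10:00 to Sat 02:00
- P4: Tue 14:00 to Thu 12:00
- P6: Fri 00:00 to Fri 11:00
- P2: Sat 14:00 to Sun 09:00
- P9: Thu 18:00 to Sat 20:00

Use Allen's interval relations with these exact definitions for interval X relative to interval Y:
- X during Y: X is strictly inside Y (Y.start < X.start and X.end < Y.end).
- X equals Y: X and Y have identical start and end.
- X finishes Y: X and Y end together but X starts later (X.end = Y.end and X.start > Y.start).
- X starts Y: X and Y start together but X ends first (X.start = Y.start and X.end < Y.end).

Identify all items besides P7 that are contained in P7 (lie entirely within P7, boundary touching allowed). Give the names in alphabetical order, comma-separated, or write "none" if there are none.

P1, P2, P3, P5, P6, P8, P9

Target P7 = [Thu 08:00, Sun 09:00].
P1 [Sat 18:00, Sat 23:00] → during → yes.
P2 [Sat 14:00, Sun 09:00] → finishes → yes.
P3 [Fri 22:00, Sat 09:00] → during → yes.
P4 [Tue 14:00, Thu 12:00] → overlaps → no.
P5 [Thu 10:00, Sat 02:00] → during → yes.
P6 [Fri 00:00, Fri 11:00] → during → yes.
P8 [Sat 18:00, Sat 20:00] → during → yes.
P9 [Thu 18:00, Sat 20:00] → during → yes.
Result: P1, P2, P3, P5, P6, P8, P9.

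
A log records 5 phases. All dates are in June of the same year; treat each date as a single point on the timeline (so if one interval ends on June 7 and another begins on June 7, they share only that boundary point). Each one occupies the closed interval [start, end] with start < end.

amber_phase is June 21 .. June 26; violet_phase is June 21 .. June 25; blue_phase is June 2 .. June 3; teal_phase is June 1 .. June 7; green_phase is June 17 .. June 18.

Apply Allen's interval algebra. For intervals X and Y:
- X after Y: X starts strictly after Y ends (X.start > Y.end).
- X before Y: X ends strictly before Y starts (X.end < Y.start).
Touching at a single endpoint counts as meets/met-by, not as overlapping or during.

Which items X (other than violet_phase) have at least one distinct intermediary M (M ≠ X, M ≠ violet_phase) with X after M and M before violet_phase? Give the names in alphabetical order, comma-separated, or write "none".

Target violet_phase = [June 21, June 25].
Intermediaries M with M before violet_phase: blue_phase, green_phase, teal_phase.
Via blue_phase — items with X after blue_phase: amber_phase, green_phase.
Via green_phase — items with X after green_phase: amber_phase.
Via teal_phase — items with X after teal_phase: amber_phase, green_phase.
Union: amber_phase, green_phase.

amber_phase, green_phase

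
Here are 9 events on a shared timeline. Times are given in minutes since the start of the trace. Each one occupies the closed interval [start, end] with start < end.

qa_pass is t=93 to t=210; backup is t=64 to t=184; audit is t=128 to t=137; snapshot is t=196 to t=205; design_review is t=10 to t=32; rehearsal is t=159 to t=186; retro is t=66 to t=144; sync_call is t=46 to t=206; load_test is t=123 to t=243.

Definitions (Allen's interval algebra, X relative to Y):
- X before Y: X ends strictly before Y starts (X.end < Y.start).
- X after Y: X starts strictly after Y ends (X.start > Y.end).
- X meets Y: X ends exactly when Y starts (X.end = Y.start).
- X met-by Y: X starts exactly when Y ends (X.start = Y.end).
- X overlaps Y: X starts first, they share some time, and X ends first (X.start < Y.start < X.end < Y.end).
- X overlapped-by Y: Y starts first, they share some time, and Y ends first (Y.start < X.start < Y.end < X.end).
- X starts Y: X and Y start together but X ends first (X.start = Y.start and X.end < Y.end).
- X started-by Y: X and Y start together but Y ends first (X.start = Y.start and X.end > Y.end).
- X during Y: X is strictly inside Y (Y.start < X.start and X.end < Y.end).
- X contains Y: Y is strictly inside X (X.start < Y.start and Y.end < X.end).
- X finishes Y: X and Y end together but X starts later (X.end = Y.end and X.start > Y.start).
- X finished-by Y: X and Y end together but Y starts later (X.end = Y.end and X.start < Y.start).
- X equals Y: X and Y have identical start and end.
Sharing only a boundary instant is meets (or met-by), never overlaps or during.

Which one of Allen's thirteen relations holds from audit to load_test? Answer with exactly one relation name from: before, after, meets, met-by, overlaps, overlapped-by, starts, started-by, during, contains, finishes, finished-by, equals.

audit = [t=128, t=137]; load_test = [t=123, t=243].
Compare endpoints: audit.start > load_test.start, audit.start < load_test.end, audit.end > load_test.start, audit.end < load_test.end.
That pattern is 'during'.

during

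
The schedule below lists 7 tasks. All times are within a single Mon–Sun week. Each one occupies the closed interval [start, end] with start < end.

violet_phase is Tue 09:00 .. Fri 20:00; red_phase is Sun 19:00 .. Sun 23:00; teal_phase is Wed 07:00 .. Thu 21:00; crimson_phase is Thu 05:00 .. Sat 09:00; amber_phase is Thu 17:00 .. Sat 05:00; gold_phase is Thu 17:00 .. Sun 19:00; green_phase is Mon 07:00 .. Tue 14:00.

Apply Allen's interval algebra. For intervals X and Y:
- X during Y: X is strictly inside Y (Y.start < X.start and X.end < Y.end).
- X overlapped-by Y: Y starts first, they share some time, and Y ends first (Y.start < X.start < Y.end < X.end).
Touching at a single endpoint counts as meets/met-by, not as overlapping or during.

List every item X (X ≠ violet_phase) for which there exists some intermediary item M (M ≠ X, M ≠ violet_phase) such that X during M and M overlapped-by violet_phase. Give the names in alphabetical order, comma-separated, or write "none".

amber_phase

Target violet_phase = [Tue 09:00, Fri 20:00].
Intermediaries M with M overlapped-by violet_phase: amber_phase, crimson_phase, gold_phase.
Via amber_phase — items with X during amber_phase: none.
Via crimson_phase — items with X during crimson_phase: amber_phase.
Via gold_phase — items with X during gold_phase: none.
Union: amber_phase.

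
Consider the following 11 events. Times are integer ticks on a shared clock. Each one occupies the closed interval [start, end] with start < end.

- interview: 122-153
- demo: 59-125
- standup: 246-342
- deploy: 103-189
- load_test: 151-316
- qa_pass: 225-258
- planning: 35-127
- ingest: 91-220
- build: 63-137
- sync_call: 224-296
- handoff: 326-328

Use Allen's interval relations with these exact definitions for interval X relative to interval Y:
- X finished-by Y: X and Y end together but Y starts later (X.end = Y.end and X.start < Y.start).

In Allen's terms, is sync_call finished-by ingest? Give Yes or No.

sync_call = [224, 296], ingest = [91, 220].
Actual relation of sync_call to ingest: after.
Asked whether 'finished-by' holds → No.

No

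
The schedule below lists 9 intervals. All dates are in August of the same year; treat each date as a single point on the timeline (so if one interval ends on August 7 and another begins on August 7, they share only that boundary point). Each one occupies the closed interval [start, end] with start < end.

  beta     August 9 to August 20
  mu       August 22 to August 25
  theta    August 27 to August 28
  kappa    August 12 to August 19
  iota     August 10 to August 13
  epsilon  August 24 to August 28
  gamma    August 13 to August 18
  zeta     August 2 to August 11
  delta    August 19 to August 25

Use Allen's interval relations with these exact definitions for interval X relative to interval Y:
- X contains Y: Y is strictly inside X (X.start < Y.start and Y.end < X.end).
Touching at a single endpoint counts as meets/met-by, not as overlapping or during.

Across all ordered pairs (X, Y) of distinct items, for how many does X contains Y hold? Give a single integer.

Checking all 72 ordered pairs for relation 'contains'; matching pairs in alphabetical order:
(beta, gamma): beta contains gamma ✓
(beta, iota): beta contains iota ✓
(beta, kappa): beta contains kappa ✓
(kappa, gamma): kappa contains gamma ✓
Count: 4.

4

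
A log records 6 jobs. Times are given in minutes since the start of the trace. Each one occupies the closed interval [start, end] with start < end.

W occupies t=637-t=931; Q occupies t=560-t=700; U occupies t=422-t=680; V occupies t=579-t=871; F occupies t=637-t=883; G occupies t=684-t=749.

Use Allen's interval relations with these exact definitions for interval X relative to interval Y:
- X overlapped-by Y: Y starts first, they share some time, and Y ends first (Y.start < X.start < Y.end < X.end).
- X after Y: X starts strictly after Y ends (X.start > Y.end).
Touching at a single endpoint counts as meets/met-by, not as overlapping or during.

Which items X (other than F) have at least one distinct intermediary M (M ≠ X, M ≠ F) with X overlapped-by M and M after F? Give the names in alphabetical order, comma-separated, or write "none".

none

Target F = [t=637, t=883].
Intermediaries M with M after F: none.
Union: none.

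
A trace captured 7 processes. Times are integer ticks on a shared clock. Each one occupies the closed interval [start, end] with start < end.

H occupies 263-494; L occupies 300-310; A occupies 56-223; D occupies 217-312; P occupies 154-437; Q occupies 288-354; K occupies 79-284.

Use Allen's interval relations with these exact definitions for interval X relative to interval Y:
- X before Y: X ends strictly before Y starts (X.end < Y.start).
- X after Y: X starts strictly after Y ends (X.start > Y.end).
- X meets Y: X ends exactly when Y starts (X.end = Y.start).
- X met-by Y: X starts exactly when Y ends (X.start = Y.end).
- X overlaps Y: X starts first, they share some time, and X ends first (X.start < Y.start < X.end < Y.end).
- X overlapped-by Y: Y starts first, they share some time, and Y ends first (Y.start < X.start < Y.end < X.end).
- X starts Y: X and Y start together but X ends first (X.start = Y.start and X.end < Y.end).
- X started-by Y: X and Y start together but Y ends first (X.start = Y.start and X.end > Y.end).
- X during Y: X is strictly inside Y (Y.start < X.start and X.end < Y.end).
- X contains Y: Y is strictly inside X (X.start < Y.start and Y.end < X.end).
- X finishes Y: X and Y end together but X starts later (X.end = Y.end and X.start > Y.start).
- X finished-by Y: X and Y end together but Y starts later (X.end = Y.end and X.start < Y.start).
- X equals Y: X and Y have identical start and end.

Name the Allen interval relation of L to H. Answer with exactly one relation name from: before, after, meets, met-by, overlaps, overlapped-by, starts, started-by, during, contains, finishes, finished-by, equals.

L = [300, 310]; H = [263, 494].
Compare endpoints: L.start > H.start, L.start < H.end, L.end > H.start, L.end < H.end.
That pattern is 'during'.

during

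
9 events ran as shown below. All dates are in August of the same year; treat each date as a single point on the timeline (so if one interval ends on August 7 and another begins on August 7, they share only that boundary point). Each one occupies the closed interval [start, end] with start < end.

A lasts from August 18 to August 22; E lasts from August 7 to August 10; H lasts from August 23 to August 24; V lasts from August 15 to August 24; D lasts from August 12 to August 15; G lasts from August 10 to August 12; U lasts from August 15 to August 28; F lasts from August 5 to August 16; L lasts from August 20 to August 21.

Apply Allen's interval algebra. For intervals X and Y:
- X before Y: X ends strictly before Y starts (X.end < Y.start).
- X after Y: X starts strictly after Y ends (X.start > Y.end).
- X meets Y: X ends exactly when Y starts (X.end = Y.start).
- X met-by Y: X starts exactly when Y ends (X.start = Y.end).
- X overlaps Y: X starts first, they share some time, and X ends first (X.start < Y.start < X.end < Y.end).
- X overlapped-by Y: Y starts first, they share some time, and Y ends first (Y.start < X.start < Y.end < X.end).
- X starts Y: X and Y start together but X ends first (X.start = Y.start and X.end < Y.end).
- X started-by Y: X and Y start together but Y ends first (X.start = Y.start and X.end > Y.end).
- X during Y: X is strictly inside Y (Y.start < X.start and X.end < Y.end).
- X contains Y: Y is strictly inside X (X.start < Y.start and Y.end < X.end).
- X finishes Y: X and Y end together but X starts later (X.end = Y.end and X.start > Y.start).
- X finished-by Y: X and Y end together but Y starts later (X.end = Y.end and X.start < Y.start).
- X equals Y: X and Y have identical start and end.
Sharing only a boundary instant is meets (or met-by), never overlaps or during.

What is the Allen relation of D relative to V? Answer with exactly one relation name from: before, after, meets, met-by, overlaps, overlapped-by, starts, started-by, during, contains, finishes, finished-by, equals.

D = [August 12, August 15]; V = [August 15, August 24].
Compare endpoints: D.start < V.start, D.start < V.end, D.end = V.start, D.end < V.end.
That pattern is 'meets'.

meets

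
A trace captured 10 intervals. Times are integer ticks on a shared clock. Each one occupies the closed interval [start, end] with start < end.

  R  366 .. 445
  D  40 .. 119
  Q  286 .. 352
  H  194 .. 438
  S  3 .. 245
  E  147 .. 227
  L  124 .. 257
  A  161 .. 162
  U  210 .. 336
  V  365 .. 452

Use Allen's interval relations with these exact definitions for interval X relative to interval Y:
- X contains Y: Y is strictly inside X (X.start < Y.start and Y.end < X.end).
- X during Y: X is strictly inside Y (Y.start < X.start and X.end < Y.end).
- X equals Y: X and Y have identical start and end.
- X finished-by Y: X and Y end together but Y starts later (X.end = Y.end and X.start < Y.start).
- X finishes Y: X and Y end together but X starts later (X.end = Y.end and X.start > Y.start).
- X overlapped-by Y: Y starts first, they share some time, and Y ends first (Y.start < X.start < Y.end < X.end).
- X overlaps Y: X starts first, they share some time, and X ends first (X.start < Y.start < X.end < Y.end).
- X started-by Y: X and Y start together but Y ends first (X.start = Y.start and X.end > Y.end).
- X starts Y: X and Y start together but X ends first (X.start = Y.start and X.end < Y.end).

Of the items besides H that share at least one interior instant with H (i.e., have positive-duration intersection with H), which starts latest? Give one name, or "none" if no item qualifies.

R

Target H = [194, 438].
A [161, 162] → before → excluded.
D [40, 119] → before → excluded.
E [147, 227] → overlaps → candidate.
L [124, 257] → overlaps → candidate.
Q [286, 352] → during → candidate.
R [366, 445] → overlapped-by → candidate.
S [3, 245] → overlaps → candidate.
U [210, 336] → during → candidate.
V [365, 452] → overlapped-by → candidate.
Among candidates, latest start is 366 → R.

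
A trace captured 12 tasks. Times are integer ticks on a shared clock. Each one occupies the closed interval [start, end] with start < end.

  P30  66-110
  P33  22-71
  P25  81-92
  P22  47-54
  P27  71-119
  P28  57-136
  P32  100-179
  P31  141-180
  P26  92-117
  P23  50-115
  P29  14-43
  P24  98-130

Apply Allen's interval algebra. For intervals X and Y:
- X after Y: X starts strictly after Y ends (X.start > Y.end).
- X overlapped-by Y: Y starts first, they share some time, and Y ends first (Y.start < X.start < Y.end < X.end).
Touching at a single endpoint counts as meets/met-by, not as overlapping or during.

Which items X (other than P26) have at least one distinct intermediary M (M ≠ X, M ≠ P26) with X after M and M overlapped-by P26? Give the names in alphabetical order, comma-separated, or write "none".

Target P26 = [92, 117].
Intermediaries M with M overlapped-by P26: P24, P32.
Via P24 — items with X after P24: P31.
Via P32 — items with X after P32: none.
Union: P31.

P31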